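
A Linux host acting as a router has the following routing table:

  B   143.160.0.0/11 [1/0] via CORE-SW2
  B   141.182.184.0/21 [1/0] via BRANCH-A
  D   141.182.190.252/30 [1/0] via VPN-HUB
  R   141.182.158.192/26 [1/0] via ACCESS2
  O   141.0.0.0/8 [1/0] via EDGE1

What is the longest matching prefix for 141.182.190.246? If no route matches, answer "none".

141.182.184.0/21

Entries matching 141.182.190.246:
  141.0.0.0/8 (141.0.0.0 - 141.255.255.255)
  141.182.184.0/21 (141.182.184.0 - 141.182.191.255)
Most specific is 141.182.184.0/21.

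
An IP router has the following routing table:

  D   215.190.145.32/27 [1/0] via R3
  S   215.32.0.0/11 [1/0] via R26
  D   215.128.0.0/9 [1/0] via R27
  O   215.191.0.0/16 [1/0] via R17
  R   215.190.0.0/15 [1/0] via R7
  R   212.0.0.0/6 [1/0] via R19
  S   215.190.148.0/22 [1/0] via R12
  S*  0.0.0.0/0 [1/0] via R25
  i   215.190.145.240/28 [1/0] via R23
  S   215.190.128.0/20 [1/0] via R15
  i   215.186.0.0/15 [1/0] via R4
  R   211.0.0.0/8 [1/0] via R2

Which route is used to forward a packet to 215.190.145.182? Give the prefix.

215.190.0.0/15

Entries matching 215.190.145.182:
  0.0.0.0/0 (default, matches everything)
  212.0.0.0/6 (212.0.0.0 - 215.255.255.255)
  215.128.0.0/9 (215.128.0.0 - 215.255.255.255)
  215.190.0.0/15 (215.190.0.0 - 215.191.255.255)
Most specific is 215.190.0.0/15.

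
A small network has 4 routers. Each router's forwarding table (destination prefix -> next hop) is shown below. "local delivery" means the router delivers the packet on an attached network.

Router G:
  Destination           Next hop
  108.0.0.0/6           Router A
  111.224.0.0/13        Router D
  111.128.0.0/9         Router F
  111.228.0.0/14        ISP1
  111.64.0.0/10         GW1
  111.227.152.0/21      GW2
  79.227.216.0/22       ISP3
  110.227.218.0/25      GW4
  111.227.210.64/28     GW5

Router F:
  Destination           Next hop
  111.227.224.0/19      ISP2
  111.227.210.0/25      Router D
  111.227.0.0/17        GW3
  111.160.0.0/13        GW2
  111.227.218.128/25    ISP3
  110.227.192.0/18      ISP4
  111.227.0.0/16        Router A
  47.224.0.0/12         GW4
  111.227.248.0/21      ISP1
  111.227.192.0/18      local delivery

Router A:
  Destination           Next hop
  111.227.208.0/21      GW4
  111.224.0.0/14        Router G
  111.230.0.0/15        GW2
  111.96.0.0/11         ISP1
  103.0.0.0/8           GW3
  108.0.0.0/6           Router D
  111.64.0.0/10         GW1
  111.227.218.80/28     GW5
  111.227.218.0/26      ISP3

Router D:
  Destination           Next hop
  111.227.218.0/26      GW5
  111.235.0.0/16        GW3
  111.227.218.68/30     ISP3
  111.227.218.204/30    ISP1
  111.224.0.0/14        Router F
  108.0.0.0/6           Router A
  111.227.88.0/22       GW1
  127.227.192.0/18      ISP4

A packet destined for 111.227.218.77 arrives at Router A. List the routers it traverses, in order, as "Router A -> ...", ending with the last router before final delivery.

At Router A: longest match for 111.227.218.77 is 111.224.0.0/14 -> Router G
At Router G: longest match for 111.227.218.77 is 111.224.0.0/13 -> Router D
At Router D: longest match for 111.227.218.77 is 111.224.0.0/14 -> Router F
At Router F: longest match for 111.227.218.77 is 111.227.192.0/18 -> local delivery

Router A -> Router G -> Router D -> Router F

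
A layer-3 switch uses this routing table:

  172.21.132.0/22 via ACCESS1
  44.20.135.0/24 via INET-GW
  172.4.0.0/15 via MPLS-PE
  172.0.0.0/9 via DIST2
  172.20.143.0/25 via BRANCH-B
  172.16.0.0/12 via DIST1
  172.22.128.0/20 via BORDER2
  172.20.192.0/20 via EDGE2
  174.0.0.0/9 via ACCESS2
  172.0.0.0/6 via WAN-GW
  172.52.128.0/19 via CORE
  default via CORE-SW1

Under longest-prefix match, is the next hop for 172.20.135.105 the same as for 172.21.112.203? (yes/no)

yes

172.20.135.105: longest match 172.16.0.0/12 -> DIST1
172.21.112.203: longest match 172.16.0.0/12 -> DIST1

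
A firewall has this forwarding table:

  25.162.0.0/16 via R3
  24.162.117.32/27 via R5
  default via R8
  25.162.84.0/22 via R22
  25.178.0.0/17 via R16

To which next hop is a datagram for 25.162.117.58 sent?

R3

Routes whose prefix contains 25.162.117.58:
  0.0.0.0/0 (default, matches everything) -> R8
  25.162.0.0/16 (25.162.0.0 - 25.162.255.255) -> R3
More-specific entries that do NOT match:
  24.162.117.32/27 (24.162.117.32 - 24.162.117.63) does not contain 25.162.117.58
  25.162.84.0/22 (25.162.84.0 - 25.162.87.255) does not contain 25.162.117.58
  25.178.0.0/17 (25.178.0.0 - 25.178.127.255) does not contain 25.162.117.58
Longest matching prefix is /16 -> next hop R3.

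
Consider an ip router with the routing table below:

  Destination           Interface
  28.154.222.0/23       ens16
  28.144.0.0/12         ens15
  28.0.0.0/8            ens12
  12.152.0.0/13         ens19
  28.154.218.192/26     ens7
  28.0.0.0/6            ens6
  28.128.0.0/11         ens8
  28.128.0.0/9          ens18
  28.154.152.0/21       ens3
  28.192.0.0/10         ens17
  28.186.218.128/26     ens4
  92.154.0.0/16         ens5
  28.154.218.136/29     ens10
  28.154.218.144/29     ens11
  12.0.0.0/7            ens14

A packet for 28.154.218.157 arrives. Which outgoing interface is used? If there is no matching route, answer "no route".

Routes whose prefix contains 28.154.218.157:
  28.0.0.0/6 (28.0.0.0 - 31.255.255.255) -> ens6
  28.0.0.0/8 (28.0.0.0 - 28.255.255.255) -> ens12
  28.128.0.0/9 (28.128.0.0 - 28.255.255.255) -> ens18
  28.128.0.0/11 (28.128.0.0 - 28.159.255.255) -> ens8
  28.144.0.0/12 (28.144.0.0 - 28.159.255.255) -> ens15
More-specific entries that do NOT match:
  28.154.218.136/29 (28.154.218.136 - 28.154.218.143) does not contain 28.154.218.157
  28.154.218.144/29 (28.154.218.144 - 28.154.218.151) does not contain 28.154.218.157
  28.154.218.192/26 (28.154.218.192 - 28.154.218.255) does not contain 28.154.218.157
  28.186.218.128/26 (28.186.218.128 - 28.186.218.191) does not contain 28.154.218.157
  28.154.222.0/23 (28.154.222.0 - 28.154.223.255) does not contain 28.154.218.157
  28.154.152.0/21 (28.154.152.0 - 28.154.159.255) does not contain 28.154.218.157
  92.154.0.0/16 (92.154.0.0 - 92.154.255.255) does not contain 28.154.218.157
  12.152.0.0/13 (12.152.0.0 - 12.159.255.255) does not contain 28.154.218.157
Longest matching prefix is /12 -> interface ens15.

ens15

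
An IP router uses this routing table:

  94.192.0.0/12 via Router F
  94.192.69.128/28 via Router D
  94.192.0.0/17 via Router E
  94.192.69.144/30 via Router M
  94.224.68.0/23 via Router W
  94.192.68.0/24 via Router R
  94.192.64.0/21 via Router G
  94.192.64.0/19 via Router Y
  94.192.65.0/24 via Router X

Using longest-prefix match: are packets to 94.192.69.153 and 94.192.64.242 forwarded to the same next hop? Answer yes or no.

94.192.69.153: longest match 94.192.64.0/21 -> Router G
94.192.64.242: longest match 94.192.64.0/21 -> Router G

yes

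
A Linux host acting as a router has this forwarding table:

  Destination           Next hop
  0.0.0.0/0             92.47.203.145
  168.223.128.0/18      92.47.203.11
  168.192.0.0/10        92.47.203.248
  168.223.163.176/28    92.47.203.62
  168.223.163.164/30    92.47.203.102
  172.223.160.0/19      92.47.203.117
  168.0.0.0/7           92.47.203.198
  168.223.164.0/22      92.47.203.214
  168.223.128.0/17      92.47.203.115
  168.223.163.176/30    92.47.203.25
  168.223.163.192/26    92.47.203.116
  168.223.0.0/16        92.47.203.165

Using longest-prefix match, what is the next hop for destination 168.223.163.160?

92.47.203.11

Routes whose prefix contains 168.223.163.160:
  0.0.0.0/0 (default, matches everything) -> 92.47.203.145
  168.0.0.0/7 (168.0.0.0 - 169.255.255.255) -> 92.47.203.198
  168.192.0.0/10 (168.192.0.0 - 168.255.255.255) -> 92.47.203.248
  168.223.0.0/16 (168.223.0.0 - 168.223.255.255) -> 92.47.203.165
  168.223.128.0/17 (168.223.128.0 - 168.223.255.255) -> 92.47.203.115
  168.223.128.0/18 (168.223.128.0 - 168.223.191.255) -> 92.47.203.11
More-specific entries that do NOT match:
  168.223.163.164/30 (168.223.163.164 - 168.223.163.167) does not contain 168.223.163.160
  168.223.163.176/30 (168.223.163.176 - 168.223.163.179) does not contain 168.223.163.160
  168.223.163.176/28 (168.223.163.176 - 168.223.163.191) does not contain 168.223.163.160
  168.223.163.192/26 (168.223.163.192 - 168.223.163.255) does not contain 168.223.163.160
  168.223.164.0/22 (168.223.164.0 - 168.223.167.255) does not contain 168.223.163.160
  172.223.160.0/19 (172.223.160.0 - 172.223.191.255) does not contain 168.223.163.160
Longest matching prefix is /18 -> next hop 92.47.203.11.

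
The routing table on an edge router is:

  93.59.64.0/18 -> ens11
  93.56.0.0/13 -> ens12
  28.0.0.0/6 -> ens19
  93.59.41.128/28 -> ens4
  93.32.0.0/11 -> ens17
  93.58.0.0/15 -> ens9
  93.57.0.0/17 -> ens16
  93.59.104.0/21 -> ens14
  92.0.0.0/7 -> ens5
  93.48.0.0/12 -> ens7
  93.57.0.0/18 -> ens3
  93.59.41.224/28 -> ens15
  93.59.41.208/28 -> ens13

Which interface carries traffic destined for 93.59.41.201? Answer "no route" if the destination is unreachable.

Routes whose prefix contains 93.59.41.201:
  92.0.0.0/7 (92.0.0.0 - 93.255.255.255) -> ens5
  93.32.0.0/11 (93.32.0.0 - 93.63.255.255) -> ens17
  93.48.0.0/12 (93.48.0.0 - 93.63.255.255) -> ens7
  93.56.0.0/13 (93.56.0.0 - 93.63.255.255) -> ens12
  93.58.0.0/15 (93.58.0.0 - 93.59.255.255) -> ens9
More-specific entries that do NOT match:
  93.59.41.128/28 (93.59.41.128 - 93.59.41.143) does not contain 93.59.41.201
  93.59.41.224/28 (93.59.41.224 - 93.59.41.239) does not contain 93.59.41.201
  93.59.41.208/28 (93.59.41.208 - 93.59.41.223) does not contain 93.59.41.201
  93.59.104.0/21 (93.59.104.0 - 93.59.111.255) does not contain 93.59.41.201
  93.59.64.0/18 (93.59.64.0 - 93.59.127.255) does not contain 93.59.41.201
  93.57.0.0/18 (93.57.0.0 - 93.57.63.255) does not contain 93.59.41.201
  93.57.0.0/17 (93.57.0.0 - 93.57.127.255) does not contain 93.59.41.201
Longest matching prefix is /15 -> interface ens9.

ens9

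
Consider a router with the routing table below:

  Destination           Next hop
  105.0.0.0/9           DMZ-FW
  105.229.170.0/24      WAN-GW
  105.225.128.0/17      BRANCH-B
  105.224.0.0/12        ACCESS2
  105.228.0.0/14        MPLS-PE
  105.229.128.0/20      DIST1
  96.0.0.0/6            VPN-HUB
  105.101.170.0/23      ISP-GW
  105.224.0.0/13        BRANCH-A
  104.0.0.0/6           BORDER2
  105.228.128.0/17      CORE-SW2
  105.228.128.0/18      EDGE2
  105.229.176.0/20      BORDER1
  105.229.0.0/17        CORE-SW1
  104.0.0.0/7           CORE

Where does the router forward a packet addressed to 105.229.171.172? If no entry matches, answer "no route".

MPLS-PE

Routes whose prefix contains 105.229.171.172:
  104.0.0.0/6 (104.0.0.0 - 107.255.255.255) -> BORDER2
  104.0.0.0/7 (104.0.0.0 - 105.255.255.255) -> CORE
  105.224.0.0/12 (105.224.0.0 - 105.239.255.255) -> ACCESS2
  105.224.0.0/13 (105.224.0.0 - 105.231.255.255) -> BRANCH-A
  105.228.0.0/14 (105.228.0.0 - 105.231.255.255) -> MPLS-PE
More-specific entries that do NOT match:
  105.229.170.0/24 (105.229.170.0 - 105.229.170.255) does not contain 105.229.171.172
  105.101.170.0/23 (105.101.170.0 - 105.101.171.255) does not contain 105.229.171.172
  105.229.128.0/20 (105.229.128.0 - 105.229.143.255) does not contain 105.229.171.172
  105.229.176.0/20 (105.229.176.0 - 105.229.191.255) does not contain 105.229.171.172
  105.228.128.0/18 (105.228.128.0 - 105.228.191.255) does not contain 105.229.171.172
  105.225.128.0/17 (105.225.128.0 - 105.225.255.255) does not contain 105.229.171.172
  105.228.128.0/17 (105.228.128.0 - 105.228.255.255) does not contain 105.229.171.172
  105.229.0.0/17 (105.229.0.0 - 105.229.127.255) does not contain 105.229.171.172
Longest matching prefix is /14 -> next hop MPLS-PE.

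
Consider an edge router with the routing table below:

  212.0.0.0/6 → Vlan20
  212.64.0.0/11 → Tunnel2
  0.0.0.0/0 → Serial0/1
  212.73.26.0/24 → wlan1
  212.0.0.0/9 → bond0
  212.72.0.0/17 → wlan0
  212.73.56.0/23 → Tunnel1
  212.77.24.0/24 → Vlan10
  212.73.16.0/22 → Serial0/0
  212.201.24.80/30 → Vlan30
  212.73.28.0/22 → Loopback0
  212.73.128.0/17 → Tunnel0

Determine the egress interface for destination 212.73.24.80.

Routes whose prefix contains 212.73.24.80:
  0.0.0.0/0 (default, matches everything) -> Serial0/1
  212.0.0.0/6 (212.0.0.0 - 215.255.255.255) -> Vlan20
  212.0.0.0/9 (212.0.0.0 - 212.127.255.255) -> bond0
  212.64.0.0/11 (212.64.0.0 - 212.95.255.255) -> Tunnel2
More-specific entries that do NOT match:
  212.201.24.80/30 (212.201.24.80 - 212.201.24.83) does not contain 212.73.24.80
  212.73.26.0/24 (212.73.26.0 - 212.73.26.255) does not contain 212.73.24.80
  212.77.24.0/24 (212.77.24.0 - 212.77.24.255) does not contain 212.73.24.80
  212.73.56.0/23 (212.73.56.0 - 212.73.57.255) does not contain 212.73.24.80
  212.73.16.0/22 (212.73.16.0 - 212.73.19.255) does not contain 212.73.24.80
  212.73.28.0/22 (212.73.28.0 - 212.73.31.255) does not contain 212.73.24.80
  212.72.0.0/17 (212.72.0.0 - 212.72.127.255) does not contain 212.73.24.80
  212.73.128.0/17 (212.73.128.0 - 212.73.255.255) does not contain 212.73.24.80
Longest matching prefix is /11 -> interface Tunnel2.

Tunnel2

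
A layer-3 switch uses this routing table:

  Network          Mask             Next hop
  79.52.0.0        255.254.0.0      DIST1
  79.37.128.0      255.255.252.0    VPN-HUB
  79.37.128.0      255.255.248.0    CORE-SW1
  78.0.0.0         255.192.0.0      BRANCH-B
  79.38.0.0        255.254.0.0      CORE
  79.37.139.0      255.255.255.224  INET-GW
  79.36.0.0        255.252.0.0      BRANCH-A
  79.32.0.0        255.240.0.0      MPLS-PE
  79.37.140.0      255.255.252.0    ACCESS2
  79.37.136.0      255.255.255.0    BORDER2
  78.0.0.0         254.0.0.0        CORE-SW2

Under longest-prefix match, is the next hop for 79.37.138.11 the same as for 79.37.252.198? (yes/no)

79.37.138.11: longest match 79.36.0.0/14 -> BRANCH-A
79.37.252.198: longest match 79.36.0.0/14 -> BRANCH-A

yes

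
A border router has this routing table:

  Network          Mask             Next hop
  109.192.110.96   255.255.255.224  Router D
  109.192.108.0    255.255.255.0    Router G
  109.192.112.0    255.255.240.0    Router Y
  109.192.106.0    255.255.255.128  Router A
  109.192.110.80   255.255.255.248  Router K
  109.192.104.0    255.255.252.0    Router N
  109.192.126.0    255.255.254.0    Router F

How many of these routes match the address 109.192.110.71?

No listed prefix contains 109.192.110.71.
Total matching entries: 0.

0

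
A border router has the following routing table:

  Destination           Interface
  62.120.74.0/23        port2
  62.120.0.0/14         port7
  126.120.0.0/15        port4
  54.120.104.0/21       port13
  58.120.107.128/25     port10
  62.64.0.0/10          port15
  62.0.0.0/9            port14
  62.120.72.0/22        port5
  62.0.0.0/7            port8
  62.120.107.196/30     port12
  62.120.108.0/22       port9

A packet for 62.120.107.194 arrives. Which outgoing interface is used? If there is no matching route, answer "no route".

port7

Routes whose prefix contains 62.120.107.194:
  62.0.0.0/7 (62.0.0.0 - 63.255.255.255) -> port8
  62.0.0.0/9 (62.0.0.0 - 62.127.255.255) -> port14
  62.64.0.0/10 (62.64.0.0 - 62.127.255.255) -> port15
  62.120.0.0/14 (62.120.0.0 - 62.123.255.255) -> port7
More-specific entries that do NOT match:
  62.120.107.196/30 (62.120.107.196 - 62.120.107.199) does not contain 62.120.107.194
  58.120.107.128/25 (58.120.107.128 - 58.120.107.255) does not contain 62.120.107.194
  62.120.74.0/23 (62.120.74.0 - 62.120.75.255) does not contain 62.120.107.194
  62.120.72.0/22 (62.120.72.0 - 62.120.75.255) does not contain 62.120.107.194
  62.120.108.0/22 (62.120.108.0 - 62.120.111.255) does not contain 62.120.107.194
  54.120.104.0/21 (54.120.104.0 - 54.120.111.255) does not contain 62.120.107.194
  126.120.0.0/15 (126.120.0.0 - 126.121.255.255) does not contain 62.120.107.194
Longest matching prefix is /14 -> interface port7.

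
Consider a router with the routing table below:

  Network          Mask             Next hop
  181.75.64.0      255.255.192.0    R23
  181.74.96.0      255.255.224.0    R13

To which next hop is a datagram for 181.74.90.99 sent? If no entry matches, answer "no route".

no route

No entry's prefix contains 181.74.90.99; there is no default route.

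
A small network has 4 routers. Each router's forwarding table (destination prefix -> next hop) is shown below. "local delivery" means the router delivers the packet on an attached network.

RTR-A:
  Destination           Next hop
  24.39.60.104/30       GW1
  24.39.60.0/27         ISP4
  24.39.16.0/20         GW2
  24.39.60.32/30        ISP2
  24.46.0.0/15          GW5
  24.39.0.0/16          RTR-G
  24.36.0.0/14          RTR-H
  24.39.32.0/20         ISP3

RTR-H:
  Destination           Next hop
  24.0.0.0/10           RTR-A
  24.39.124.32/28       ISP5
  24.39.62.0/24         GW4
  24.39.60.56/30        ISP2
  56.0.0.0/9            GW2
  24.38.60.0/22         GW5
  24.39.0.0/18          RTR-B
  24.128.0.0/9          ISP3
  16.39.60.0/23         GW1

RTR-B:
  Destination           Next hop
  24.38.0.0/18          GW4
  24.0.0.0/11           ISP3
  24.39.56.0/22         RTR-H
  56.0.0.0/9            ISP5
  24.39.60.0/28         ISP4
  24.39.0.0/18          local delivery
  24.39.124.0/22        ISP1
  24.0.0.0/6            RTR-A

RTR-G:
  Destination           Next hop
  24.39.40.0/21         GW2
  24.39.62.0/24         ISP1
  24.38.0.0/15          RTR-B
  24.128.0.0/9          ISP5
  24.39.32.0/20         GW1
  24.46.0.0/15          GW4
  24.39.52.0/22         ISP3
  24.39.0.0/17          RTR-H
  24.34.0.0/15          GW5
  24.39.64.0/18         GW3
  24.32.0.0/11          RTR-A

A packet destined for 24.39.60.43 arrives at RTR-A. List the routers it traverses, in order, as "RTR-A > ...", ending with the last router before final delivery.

At RTR-A: longest match for 24.39.60.43 is 24.39.0.0/16 -> RTR-G
At RTR-G: longest match for 24.39.60.43 is 24.39.0.0/17 -> RTR-H
At RTR-H: longest match for 24.39.60.43 is 24.39.0.0/18 -> RTR-B
At RTR-B: longest match for 24.39.60.43 is 24.39.0.0/18 -> local delivery

RTR-A > RTR-G > RTR-H > RTR-B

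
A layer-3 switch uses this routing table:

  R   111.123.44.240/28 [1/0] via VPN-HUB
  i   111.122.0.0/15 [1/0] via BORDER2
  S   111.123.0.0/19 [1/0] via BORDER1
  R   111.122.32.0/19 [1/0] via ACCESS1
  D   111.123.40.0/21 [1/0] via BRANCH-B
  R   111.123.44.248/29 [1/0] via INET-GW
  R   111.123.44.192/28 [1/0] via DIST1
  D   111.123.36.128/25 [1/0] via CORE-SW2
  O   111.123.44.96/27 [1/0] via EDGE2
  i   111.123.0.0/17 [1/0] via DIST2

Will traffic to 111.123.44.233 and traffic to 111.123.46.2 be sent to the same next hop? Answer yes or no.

111.123.44.233: longest match 111.123.40.0/21 -> BRANCH-B
111.123.46.2: longest match 111.123.40.0/21 -> BRANCH-B

yes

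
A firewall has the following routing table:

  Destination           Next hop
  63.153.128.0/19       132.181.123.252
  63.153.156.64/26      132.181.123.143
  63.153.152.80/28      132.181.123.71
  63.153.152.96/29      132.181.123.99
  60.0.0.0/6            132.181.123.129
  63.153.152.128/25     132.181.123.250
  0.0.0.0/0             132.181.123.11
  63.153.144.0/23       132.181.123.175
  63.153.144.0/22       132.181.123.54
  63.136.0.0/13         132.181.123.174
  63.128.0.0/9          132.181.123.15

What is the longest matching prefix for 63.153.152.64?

63.153.128.0/19

Entries matching 63.153.152.64:
  0.0.0.0/0 (default, matches everything)
  60.0.0.0/6 (60.0.0.0 - 63.255.255.255)
  63.128.0.0/9 (63.128.0.0 - 63.255.255.255)
  63.153.128.0/19 (63.153.128.0 - 63.153.159.255)
Most specific is 63.153.128.0/19.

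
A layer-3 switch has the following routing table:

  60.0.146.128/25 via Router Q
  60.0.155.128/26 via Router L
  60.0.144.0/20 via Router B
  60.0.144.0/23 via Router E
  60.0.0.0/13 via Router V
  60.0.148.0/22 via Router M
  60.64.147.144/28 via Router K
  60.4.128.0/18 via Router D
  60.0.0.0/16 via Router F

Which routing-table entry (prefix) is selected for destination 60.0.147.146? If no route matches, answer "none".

Entries matching 60.0.147.146:
  60.0.0.0/13 (60.0.0.0 - 60.7.255.255)
  60.0.0.0/16 (60.0.0.0 - 60.0.255.255)
  60.0.144.0/20 (60.0.144.0 - 60.0.159.255)
Most specific is 60.0.144.0/20.

60.0.144.0/20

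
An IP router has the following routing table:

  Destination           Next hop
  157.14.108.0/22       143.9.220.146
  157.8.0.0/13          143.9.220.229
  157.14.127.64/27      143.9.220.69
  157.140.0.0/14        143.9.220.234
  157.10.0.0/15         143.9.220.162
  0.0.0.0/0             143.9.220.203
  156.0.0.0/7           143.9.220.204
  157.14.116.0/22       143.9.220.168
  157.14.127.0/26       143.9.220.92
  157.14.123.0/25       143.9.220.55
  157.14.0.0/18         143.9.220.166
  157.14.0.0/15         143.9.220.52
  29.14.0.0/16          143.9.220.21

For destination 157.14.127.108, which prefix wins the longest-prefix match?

Entries matching 157.14.127.108:
  0.0.0.0/0 (default, matches everything)
  156.0.0.0/7 (156.0.0.0 - 157.255.255.255)
  157.8.0.0/13 (157.8.0.0 - 157.15.255.255)
  157.14.0.0/15 (157.14.0.0 - 157.15.255.255)
Most specific is 157.14.0.0/15.

157.14.0.0/15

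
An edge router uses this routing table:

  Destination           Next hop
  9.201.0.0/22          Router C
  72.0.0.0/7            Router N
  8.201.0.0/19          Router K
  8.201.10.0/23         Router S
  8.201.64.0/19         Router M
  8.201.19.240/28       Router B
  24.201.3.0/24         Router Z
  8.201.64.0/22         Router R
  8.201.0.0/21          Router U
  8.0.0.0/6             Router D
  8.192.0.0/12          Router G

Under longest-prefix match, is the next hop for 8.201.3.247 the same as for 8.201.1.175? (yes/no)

8.201.3.247: longest match 8.201.0.0/21 -> Router U
8.201.1.175: longest match 8.201.0.0/21 -> Router U

yes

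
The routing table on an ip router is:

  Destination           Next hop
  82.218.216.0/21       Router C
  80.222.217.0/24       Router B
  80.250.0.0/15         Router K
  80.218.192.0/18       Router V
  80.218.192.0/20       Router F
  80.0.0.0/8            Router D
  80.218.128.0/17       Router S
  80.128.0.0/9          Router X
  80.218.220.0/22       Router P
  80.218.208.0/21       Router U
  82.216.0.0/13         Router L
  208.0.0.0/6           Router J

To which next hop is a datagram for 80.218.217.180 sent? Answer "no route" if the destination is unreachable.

Router V

Routes whose prefix contains 80.218.217.180:
  80.0.0.0/8 (80.0.0.0 - 80.255.255.255) -> Router D
  80.128.0.0/9 (80.128.0.0 - 80.255.255.255) -> Router X
  80.218.128.0/17 (80.218.128.0 - 80.218.255.255) -> Router S
  80.218.192.0/18 (80.218.192.0 - 80.218.255.255) -> Router V
More-specific entries that do NOT match:
  80.222.217.0/24 (80.222.217.0 - 80.222.217.255) does not contain 80.218.217.180
  80.218.220.0/22 (80.218.220.0 - 80.218.223.255) does not contain 80.218.217.180
  82.218.216.0/21 (82.218.216.0 - 82.218.223.255) does not contain 80.218.217.180
  80.218.208.0/21 (80.218.208.0 - 80.218.215.255) does not contain 80.218.217.180
  80.218.192.0/20 (80.218.192.0 - 80.218.207.255) does not contain 80.218.217.180
Longest matching prefix is /18 -> next hop Router V.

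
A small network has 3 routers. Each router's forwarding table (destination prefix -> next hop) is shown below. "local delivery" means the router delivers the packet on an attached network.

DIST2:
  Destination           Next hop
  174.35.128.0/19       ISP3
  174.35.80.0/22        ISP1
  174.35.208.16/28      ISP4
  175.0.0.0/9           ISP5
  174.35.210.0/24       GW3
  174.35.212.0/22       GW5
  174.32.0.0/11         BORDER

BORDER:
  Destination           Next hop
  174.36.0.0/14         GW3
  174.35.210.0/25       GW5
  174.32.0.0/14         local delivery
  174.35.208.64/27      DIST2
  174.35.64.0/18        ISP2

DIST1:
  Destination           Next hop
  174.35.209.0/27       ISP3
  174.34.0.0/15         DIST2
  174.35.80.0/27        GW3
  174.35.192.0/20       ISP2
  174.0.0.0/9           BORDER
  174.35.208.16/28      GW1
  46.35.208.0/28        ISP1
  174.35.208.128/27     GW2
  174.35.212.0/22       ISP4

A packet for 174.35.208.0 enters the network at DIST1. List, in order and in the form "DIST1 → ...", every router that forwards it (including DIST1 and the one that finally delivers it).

DIST1 → DIST2 → BORDER

At DIST1: longest match for 174.35.208.0 is 174.34.0.0/15 -> DIST2
At DIST2: longest match for 174.35.208.0 is 174.32.0.0/11 -> BORDER
At BORDER: longest match for 174.35.208.0 is 174.32.0.0/14 -> local delivery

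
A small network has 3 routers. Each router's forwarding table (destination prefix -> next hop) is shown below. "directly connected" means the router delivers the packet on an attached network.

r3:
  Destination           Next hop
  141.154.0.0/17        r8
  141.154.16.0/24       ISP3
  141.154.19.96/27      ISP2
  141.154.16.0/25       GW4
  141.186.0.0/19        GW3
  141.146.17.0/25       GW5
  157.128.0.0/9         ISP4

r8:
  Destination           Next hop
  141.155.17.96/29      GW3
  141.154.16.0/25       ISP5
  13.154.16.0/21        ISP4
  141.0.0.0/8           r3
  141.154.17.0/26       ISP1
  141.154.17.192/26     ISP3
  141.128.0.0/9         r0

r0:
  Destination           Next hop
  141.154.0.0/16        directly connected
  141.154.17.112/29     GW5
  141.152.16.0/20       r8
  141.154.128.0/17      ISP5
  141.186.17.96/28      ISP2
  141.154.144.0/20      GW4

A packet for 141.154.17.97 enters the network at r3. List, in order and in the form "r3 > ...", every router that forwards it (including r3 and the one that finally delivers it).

r3 > r8 > r0

At r3: longest match for 141.154.17.97 is 141.154.0.0/17 -> r8
At r8: longest match for 141.154.17.97 is 141.128.0.0/9 -> r0
At r0: longest match for 141.154.17.97 is 141.154.0.0/16 -> directly connected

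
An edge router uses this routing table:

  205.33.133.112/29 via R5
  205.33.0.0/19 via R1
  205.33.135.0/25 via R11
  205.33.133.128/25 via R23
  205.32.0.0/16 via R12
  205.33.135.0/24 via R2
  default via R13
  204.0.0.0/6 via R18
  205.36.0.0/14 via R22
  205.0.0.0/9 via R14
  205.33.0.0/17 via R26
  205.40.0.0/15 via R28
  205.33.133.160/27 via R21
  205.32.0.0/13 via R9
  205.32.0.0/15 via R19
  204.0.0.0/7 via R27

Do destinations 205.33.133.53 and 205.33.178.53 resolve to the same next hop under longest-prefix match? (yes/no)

yes

205.33.133.53: longest match 205.32.0.0/15 -> R19
205.33.178.53: longest match 205.32.0.0/15 -> R19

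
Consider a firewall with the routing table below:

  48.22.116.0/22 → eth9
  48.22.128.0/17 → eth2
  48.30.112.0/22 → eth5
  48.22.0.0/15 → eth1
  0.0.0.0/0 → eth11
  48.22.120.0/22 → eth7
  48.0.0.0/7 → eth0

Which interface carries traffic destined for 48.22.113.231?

eth1

Routes whose prefix contains 48.22.113.231:
  0.0.0.0/0 (default, matches everything) -> eth11
  48.0.0.0/7 (48.0.0.0 - 49.255.255.255) -> eth0
  48.22.0.0/15 (48.22.0.0 - 48.23.255.255) -> eth1
More-specific entries that do NOT match:
  48.22.116.0/22 (48.22.116.0 - 48.22.119.255) does not contain 48.22.113.231
  48.30.112.0/22 (48.30.112.0 - 48.30.115.255) does not contain 48.22.113.231
  48.22.120.0/22 (48.22.120.0 - 48.22.123.255) does not contain 48.22.113.231
  48.22.128.0/17 (48.22.128.0 - 48.22.255.255) does not contain 48.22.113.231
Longest matching prefix is /15 -> interface eth1.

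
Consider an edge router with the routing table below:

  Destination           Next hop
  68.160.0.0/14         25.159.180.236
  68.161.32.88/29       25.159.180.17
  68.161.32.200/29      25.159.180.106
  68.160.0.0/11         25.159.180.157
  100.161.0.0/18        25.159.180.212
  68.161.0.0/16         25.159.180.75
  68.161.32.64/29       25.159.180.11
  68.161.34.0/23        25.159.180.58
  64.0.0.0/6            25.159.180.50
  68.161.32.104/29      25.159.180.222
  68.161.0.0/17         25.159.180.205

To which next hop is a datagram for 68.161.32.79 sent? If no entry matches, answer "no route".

25.159.180.205

Routes whose prefix contains 68.161.32.79:
  68.160.0.0/11 (68.160.0.0 - 68.191.255.255) -> 25.159.180.157
  68.160.0.0/14 (68.160.0.0 - 68.163.255.255) -> 25.159.180.236
  68.161.0.0/16 (68.161.0.0 - 68.161.255.255) -> 25.159.180.75
  68.161.0.0/17 (68.161.0.0 - 68.161.127.255) -> 25.159.180.205
More-specific entries that do NOT match:
  68.161.32.88/29 (68.161.32.88 - 68.161.32.95) does not contain 68.161.32.79
  68.161.32.200/29 (68.161.32.200 - 68.161.32.207) does not contain 68.161.32.79
  68.161.32.64/29 (68.161.32.64 - 68.161.32.71) does not contain 68.161.32.79
  68.161.32.104/29 (68.161.32.104 - 68.161.32.111) does not contain 68.161.32.79
  68.161.34.0/23 (68.161.34.0 - 68.161.35.255) does not contain 68.161.32.79
  100.161.0.0/18 (100.161.0.0 - 100.161.63.255) does not contain 68.161.32.79
Longest matching prefix is /17 -> next hop 25.159.180.205.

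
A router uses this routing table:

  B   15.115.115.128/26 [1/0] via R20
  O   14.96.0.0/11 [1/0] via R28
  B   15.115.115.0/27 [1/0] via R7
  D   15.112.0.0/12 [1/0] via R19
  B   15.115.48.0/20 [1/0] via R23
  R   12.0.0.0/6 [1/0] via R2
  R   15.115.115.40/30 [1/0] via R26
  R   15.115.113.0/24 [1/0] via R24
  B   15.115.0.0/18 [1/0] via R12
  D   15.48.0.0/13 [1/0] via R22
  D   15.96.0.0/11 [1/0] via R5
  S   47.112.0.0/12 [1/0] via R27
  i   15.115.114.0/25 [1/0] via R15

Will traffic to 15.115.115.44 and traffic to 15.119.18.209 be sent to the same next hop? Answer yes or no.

yes

15.115.115.44: longest match 15.112.0.0/12 -> R19
15.119.18.209: longest match 15.112.0.0/12 -> R19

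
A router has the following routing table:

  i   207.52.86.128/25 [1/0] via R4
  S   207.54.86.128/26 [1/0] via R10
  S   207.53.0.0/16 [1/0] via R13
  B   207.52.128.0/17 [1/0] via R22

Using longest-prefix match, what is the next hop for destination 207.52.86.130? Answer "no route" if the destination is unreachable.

R4

Routes whose prefix contains 207.52.86.130:
  207.52.86.128/25 (207.52.86.128 - 207.52.86.255) -> R4
More-specific entries that do NOT match:
  207.54.86.128/26 (207.54.86.128 - 207.54.86.191) does not contain 207.52.86.130
Longest matching prefix is /25 -> next hop R4.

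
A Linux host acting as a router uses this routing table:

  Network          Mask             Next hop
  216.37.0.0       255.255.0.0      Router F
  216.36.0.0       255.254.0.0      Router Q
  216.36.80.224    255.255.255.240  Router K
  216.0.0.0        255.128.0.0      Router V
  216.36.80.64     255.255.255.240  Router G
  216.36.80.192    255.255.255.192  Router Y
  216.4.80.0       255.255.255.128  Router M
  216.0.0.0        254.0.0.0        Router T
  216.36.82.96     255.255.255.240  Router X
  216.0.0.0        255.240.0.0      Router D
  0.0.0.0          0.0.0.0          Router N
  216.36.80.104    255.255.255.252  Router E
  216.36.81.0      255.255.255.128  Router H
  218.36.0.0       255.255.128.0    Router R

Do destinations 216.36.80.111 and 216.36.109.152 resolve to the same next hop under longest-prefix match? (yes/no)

yes

216.36.80.111: longest match 216.36.0.0/15 -> Router Q
216.36.109.152: longest match 216.36.0.0/15 -> Router Q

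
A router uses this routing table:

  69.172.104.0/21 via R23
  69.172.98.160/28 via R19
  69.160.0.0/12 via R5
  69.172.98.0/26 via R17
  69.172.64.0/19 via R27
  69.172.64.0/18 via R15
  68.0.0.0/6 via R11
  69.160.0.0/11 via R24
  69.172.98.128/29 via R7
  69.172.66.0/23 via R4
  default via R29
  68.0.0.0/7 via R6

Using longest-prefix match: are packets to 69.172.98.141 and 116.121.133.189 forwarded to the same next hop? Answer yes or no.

69.172.98.141: longest match 69.172.64.0/18 -> R15
116.121.133.189: longest match 0.0.0.0/0 -> R29

no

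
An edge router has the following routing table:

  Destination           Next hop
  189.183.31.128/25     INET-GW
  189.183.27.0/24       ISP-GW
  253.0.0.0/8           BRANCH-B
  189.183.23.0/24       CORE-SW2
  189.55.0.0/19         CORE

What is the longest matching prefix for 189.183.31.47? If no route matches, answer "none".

none

189.183.31.47 is outside every listed prefix and there is no default route.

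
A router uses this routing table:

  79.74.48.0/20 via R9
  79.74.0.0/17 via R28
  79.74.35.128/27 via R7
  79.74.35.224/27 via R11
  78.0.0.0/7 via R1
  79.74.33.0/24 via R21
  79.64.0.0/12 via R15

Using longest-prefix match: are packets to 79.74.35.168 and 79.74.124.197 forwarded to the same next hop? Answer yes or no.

yes

79.74.35.168: longest match 79.74.0.0/17 -> R28
79.74.124.197: longest match 79.74.0.0/17 -> R28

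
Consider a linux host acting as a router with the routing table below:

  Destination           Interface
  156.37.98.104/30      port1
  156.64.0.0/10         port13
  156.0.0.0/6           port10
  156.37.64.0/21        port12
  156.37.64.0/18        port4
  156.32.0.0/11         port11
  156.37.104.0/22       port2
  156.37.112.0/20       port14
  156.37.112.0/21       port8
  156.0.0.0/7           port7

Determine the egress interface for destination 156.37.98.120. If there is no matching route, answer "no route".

port4

Routes whose prefix contains 156.37.98.120:
  156.0.0.0/6 (156.0.0.0 - 159.255.255.255) -> port10
  156.0.0.0/7 (156.0.0.0 - 157.255.255.255) -> port7
  156.32.0.0/11 (156.32.0.0 - 156.63.255.255) -> port11
  156.37.64.0/18 (156.37.64.0 - 156.37.127.255) -> port4
More-specific entries that do NOT match:
  156.37.98.104/30 (156.37.98.104 - 156.37.98.107) does not contain 156.37.98.120
  156.37.104.0/22 (156.37.104.0 - 156.37.107.255) does not contain 156.37.98.120
  156.37.64.0/21 (156.37.64.0 - 156.37.71.255) does not contain 156.37.98.120
  156.37.112.0/21 (156.37.112.0 - 156.37.119.255) does not contain 156.37.98.120
  156.37.112.0/20 (156.37.112.0 - 156.37.127.255) does not contain 156.37.98.120
Longest matching prefix is /18 -> interface port4.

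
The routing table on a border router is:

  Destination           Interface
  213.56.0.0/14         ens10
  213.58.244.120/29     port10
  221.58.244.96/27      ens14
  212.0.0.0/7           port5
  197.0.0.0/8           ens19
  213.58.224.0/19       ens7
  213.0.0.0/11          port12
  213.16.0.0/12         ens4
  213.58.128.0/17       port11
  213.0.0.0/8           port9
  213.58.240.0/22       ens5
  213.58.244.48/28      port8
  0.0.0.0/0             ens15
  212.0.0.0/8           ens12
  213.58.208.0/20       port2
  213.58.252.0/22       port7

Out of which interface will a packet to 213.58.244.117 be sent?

Routes whose prefix contains 213.58.244.117:
  0.0.0.0/0 (default, matches everything) -> ens15
  212.0.0.0/7 (212.0.0.0 - 213.255.255.255) -> port5
  213.0.0.0/8 (213.0.0.0 - 213.255.255.255) -> port9
  213.56.0.0/14 (213.56.0.0 - 213.59.255.255) -> ens10
  213.58.128.0/17 (213.58.128.0 - 213.58.255.255) -> port11
  213.58.224.0/19 (213.58.224.0 - 213.58.255.255) -> ens7
More-specific entries that do NOT match:
  213.58.244.120/29 (213.58.244.120 - 213.58.244.127) does not contain 213.58.244.117
  213.58.244.48/28 (213.58.244.48 - 213.58.244.63) does not contain 213.58.244.117
  221.58.244.96/27 (221.58.244.96 - 221.58.244.127) does not contain 213.58.244.117
  213.58.240.0/22 (213.58.240.0 - 213.58.243.255) does not contain 213.58.244.117
  213.58.252.0/22 (213.58.252.0 - 213.58.255.255) does not contain 213.58.244.117
  213.58.208.0/20 (213.58.208.0 - 213.58.223.255) does not contain 213.58.244.117
Longest matching prefix is /19 -> interface ens7.

ens7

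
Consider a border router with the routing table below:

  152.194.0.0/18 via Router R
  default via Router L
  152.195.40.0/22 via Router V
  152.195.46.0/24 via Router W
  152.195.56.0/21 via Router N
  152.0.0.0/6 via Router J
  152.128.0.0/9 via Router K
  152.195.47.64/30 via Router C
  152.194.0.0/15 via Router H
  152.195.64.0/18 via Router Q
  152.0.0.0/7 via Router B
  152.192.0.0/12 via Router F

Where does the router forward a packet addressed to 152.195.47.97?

Router H

Routes whose prefix contains 152.195.47.97:
  0.0.0.0/0 (default, matches everything) -> Router L
  152.0.0.0/6 (152.0.0.0 - 155.255.255.255) -> Router J
  152.0.0.0/7 (152.0.0.0 - 153.255.255.255) -> Router B
  152.128.0.0/9 (152.128.0.0 - 152.255.255.255) -> Router K
  152.192.0.0/12 (152.192.0.0 - 152.207.255.255) -> Router F
  152.194.0.0/15 (152.194.0.0 - 152.195.255.255) -> Router H
More-specific entries that do NOT match:
  152.195.47.64/30 (152.195.47.64 - 152.195.47.67) does not contain 152.195.47.97
  152.195.46.0/24 (152.195.46.0 - 152.195.46.255) does not contain 152.195.47.97
  152.195.40.0/22 (152.195.40.0 - 152.195.43.255) does not contain 152.195.47.97
  152.195.56.0/21 (152.195.56.0 - 152.195.63.255) does not contain 152.195.47.97
  152.194.0.0/18 (152.194.0.0 - 152.194.63.255) does not contain 152.195.47.97
  152.195.64.0/18 (152.195.64.0 - 152.195.127.255) does not contain 152.195.47.97
Longest matching prefix is /15 -> next hop Router H.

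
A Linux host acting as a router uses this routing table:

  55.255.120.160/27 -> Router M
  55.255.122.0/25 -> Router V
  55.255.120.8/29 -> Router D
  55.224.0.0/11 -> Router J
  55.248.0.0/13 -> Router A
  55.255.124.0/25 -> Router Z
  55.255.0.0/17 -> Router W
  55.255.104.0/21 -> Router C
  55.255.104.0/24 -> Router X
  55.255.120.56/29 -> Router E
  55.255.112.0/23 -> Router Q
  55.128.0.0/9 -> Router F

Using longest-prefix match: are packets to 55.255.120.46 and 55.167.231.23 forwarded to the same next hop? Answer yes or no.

55.255.120.46: longest match 55.255.0.0/17 -> Router W
55.167.231.23: longest match 55.128.0.0/9 -> Router F

no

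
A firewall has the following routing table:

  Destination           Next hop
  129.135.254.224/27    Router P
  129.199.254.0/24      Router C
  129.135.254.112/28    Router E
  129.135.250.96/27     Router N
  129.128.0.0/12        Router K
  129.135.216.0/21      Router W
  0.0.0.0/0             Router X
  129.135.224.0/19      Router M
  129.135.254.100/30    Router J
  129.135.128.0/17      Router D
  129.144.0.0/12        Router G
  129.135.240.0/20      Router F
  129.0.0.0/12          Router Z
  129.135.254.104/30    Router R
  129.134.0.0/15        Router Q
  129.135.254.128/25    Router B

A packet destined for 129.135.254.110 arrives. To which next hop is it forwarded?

Routes whose prefix contains 129.135.254.110:
  0.0.0.0/0 (default, matches everything) -> Router X
  129.128.0.0/12 (129.128.0.0 - 129.143.255.255) -> Router K
  129.134.0.0/15 (129.134.0.0 - 129.135.255.255) -> Router Q
  129.135.128.0/17 (129.135.128.0 - 129.135.255.255) -> Router D
  129.135.224.0/19 (129.135.224.0 - 129.135.255.255) -> Router M
  129.135.240.0/20 (129.135.240.0 - 129.135.255.255) -> Router F
More-specific entries that do NOT match:
  129.135.254.100/30 (129.135.254.100 - 129.135.254.103) does not contain 129.135.254.110
  129.135.254.104/30 (129.135.254.104 - 129.135.254.107) does not contain 129.135.254.110
  129.135.254.112/28 (129.135.254.112 - 129.135.254.127) does not contain 129.135.254.110
  129.135.254.224/27 (129.135.254.224 - 129.135.254.255) does not contain 129.135.254.110
  129.135.250.96/27 (129.135.250.96 - 129.135.250.127) does not contain 129.135.254.110
  129.135.254.128/25 (129.135.254.128 - 129.135.254.255) does not contain 129.135.254.110
  129.199.254.0/24 (129.199.254.0 - 129.199.254.255) does not contain 129.135.254.110
  129.135.216.0/21 (129.135.216.0 - 129.135.223.255) does not contain 129.135.254.110
Longest matching prefix is /20 -> next hop Router F.

Router F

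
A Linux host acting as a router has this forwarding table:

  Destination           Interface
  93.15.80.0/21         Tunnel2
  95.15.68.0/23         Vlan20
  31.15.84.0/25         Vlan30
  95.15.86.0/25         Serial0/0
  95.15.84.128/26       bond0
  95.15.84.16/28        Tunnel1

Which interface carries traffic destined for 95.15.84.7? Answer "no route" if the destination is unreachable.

No entry's prefix contains 95.15.84.7; there is no default route.

no route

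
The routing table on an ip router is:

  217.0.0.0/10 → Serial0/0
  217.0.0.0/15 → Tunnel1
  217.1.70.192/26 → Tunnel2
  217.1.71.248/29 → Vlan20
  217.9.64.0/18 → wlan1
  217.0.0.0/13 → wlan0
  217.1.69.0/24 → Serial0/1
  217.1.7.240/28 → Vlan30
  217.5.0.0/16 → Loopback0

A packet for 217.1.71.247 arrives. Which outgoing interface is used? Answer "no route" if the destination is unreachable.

Routes whose prefix contains 217.1.71.247:
  217.0.0.0/10 (217.0.0.0 - 217.63.255.255) -> Serial0/0
  217.0.0.0/13 (217.0.0.0 - 217.7.255.255) -> wlan0
  217.0.0.0/15 (217.0.0.0 - 217.1.255.255) -> Tunnel1
More-specific entries that do NOT match:
  217.1.71.248/29 (217.1.71.248 - 217.1.71.255) does not contain 217.1.71.247
  217.1.7.240/28 (217.1.7.240 - 217.1.7.255) does not contain 217.1.71.247
  217.1.70.192/26 (217.1.70.192 - 217.1.70.255) does not contain 217.1.71.247
  217.1.69.0/24 (217.1.69.0 - 217.1.69.255) does not contain 217.1.71.247
  217.9.64.0/18 (217.9.64.0 - 217.9.127.255) does not contain 217.1.71.247
  217.5.0.0/16 (217.5.0.0 - 217.5.255.255) does not contain 217.1.71.247
Longest matching prefix is /15 -> interface Tunnel1.

Tunnel1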